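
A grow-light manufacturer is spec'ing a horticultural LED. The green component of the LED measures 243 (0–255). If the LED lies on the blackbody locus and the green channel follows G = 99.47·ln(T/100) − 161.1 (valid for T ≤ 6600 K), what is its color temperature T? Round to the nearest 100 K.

5800 K

ln t = (243 + 161.1) / 99.47 = 4.0625.
t = e^4.0625 = 58.121.
T = 100·t = 5812 K → 5800 K to the nearest 100 K.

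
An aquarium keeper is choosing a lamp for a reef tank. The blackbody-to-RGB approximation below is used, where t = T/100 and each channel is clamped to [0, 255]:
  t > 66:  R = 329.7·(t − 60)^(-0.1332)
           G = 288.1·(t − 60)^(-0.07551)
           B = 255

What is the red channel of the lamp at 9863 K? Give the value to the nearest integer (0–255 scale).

t = 9863/100 = 98.63; the t > 66 branch applies.
R = 329.7·(98.63 − 60)^(-0.1332) = 329.7·38.63^(-0.1332) = 329.7·0.61464 = 202.647.
Rounded: 203.

203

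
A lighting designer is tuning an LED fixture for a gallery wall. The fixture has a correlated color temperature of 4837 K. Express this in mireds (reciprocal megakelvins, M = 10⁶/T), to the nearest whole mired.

207 mireds

M = 10⁶ / 4837 = 206.740 → 207 mireds.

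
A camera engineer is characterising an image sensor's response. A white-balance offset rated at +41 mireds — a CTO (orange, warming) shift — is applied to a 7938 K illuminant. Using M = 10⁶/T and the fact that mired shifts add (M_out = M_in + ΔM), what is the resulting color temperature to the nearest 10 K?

5990 K

M_in = 10⁶/7938 = 125.98 mireds.
M_out = 125.98 + (+41) = 166.98 mireds.
T_out = 10⁶/166.98 = 5988.9 K → 5990 K.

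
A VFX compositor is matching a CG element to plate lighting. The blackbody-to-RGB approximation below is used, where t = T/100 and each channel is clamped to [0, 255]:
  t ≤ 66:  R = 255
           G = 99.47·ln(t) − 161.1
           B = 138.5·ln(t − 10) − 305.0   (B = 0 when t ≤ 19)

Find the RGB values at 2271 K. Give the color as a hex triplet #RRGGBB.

#FF962F

t = 2271/100 = 22.71; the t ≤ 66 branch applies.
R = 255 by definition for t ≤ 66.
G = 99.47·ln 22.71 − 161.1 = 99.47·3.1228 − 161.1 = 149.525.
B = 138.5·ln(22.71 − 10) − 305.0 = 138.5·ln 12.71 − 305.0 = 138.5·2.5424 − 305.0 = 47.121.
Rounded: (255, 150, 47).
In hex: #FF962F.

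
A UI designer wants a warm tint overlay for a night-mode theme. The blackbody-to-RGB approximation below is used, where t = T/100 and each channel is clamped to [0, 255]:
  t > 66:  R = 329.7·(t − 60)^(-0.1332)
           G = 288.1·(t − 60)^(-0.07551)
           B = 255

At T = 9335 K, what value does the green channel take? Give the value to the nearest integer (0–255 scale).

221

t = 9335/100 = 93.35; the t > 66 branch applies.
G = 288.1·(93.35 − 60)^(-0.07551) = 288.1·33.35^(-0.07551) = 288.1·0.76735 = 221.072.
Rounded: 221.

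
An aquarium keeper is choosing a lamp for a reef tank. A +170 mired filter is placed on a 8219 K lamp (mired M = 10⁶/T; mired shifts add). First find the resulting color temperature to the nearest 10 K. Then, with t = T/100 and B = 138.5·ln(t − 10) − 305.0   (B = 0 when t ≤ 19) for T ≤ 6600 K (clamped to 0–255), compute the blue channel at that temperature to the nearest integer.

137

M_in = 10⁶/8219 = 121.67; M_out = 121.67 + (+170) = 291.67.
T_out = 10⁶/291.67 = 3428.5 K → 3430 K; t = 34.3.
B = 138.5·ln(34.3 − 10) − 305.0 = 138.5·ln 24.3 − 305.0 = 138.5·3.1905 − 305.0 = 136.881.
Rounded: 137.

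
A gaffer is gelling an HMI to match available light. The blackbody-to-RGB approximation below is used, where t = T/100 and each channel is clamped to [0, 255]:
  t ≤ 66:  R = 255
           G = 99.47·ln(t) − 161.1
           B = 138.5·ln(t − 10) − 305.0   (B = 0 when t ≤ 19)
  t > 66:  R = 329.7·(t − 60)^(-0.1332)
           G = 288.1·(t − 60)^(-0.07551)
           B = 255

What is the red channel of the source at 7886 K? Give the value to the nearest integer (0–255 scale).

t = 7886/100 = 78.86; the t > 66 branch applies.
R = 329.7·(78.86 − 60)^(-0.1332) = 329.7·18.86^(-0.1332) = 329.7·0.67624 = 222.955.
Rounded: 223.

223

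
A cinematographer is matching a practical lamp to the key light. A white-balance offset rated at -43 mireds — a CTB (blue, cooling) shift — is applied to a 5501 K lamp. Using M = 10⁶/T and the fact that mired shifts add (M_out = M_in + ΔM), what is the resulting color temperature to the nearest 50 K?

7200 K

M_in = 10⁶/5501 = 181.79 mireds.
M_out = 181.79 + (-43) = 138.79 mireds.
T_out = 10⁶/138.79 = 7205.4 K → 7200 K.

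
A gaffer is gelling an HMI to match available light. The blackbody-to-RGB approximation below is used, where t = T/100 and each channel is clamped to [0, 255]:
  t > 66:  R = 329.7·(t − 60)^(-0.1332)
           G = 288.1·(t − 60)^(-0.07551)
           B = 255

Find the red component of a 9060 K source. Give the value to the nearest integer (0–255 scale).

t = 9060/100 = 90.6; the t > 66 branch applies.
R = 329.7·(90.6 − 60)^(-0.1332) = 329.7·30.6^(-0.1332) = 329.7·0.63402 = 209.036.
Rounded: 209.

209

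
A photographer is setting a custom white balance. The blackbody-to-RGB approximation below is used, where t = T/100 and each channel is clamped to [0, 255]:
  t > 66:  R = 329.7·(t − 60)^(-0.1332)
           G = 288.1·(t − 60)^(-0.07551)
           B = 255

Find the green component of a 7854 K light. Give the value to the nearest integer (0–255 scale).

231

t = 7854/100 = 78.54; the t > 66 branch applies.
G = 288.1·(78.54 − 60)^(-0.07551) = 288.1·18.54^(-0.07551) = 288.1·0.80213 = 231.094.
Rounded: 231.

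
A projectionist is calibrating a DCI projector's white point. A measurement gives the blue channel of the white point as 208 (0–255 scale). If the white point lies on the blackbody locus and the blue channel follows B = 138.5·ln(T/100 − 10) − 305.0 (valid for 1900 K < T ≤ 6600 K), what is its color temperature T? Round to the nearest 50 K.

5050 K

ln(t − 10) = (208 + 305.0) / 138.5 = 3.7040.
t − 10 = e^3.7040 = 40.608, so t = 50.608.
T = 100·t = 5061 K → 5050 K to the nearest 50 K.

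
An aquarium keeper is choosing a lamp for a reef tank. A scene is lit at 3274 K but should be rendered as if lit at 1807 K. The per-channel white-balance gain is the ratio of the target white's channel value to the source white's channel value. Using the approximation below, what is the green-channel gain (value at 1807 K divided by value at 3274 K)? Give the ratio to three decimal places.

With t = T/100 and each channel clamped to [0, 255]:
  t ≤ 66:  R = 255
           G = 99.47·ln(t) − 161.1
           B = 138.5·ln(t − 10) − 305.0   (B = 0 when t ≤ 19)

At 3274 K (t = 32.74):
  G = 99.47·ln 32.74 − 161.1 = 99.47·3.4886 − 161.1 = 185.911.
At 1807 K (t = 18.07):
  G = 99.47·ln 18.07 − 161.1 = 99.47·2.8943 − 161.1 = 126.791.
Gain = 126.791 / 185.911 = 0.6820 → 0.682.

0.682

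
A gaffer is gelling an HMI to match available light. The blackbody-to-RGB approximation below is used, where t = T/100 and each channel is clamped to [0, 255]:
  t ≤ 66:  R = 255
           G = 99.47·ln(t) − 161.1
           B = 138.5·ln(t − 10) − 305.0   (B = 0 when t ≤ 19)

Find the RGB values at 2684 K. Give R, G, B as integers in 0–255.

R=255, G=166, B=86

t = 2684/100 = 26.84; the t ≤ 66 branch applies.
R = 255 by definition for t ≤ 66.
G = 99.47·ln 26.84 − 161.1 = 99.47·3.2899 − 161.1 = 166.146.
B = 138.5·ln(26.84 − 10) − 305.0 = 138.5·ln 16.84 − 305.0 = 138.5·2.8238 − 305.0 = 86.090.
Rounded: (255, 166, 86).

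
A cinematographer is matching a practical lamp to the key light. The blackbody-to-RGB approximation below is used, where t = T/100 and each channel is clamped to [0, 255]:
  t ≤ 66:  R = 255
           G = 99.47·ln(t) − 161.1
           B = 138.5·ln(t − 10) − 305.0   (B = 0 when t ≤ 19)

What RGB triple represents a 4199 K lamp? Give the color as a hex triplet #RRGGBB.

t = 4199/100 = 41.99; the t ≤ 66 branch applies.
R = 255 by definition for t ≤ 66.
G = 99.47·ln 41.99 − 161.1 = 99.47·3.7374 − 161.1 = 210.662.
B = 138.5·ln(41.99 − 10) − 305.0 = 138.5·ln 31.99 − 305.0 = 138.5·3.4654 − 305.0 = 174.961.
Rounded: (255, 211, 175).
In hex: #FFD3AF.

#FFD3AF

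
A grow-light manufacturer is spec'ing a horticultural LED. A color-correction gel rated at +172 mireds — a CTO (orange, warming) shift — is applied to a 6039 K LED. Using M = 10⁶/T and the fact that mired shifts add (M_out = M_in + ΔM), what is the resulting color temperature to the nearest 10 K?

M_in = 10⁶/6039 = 165.59 mireds.
M_out = 165.59 + (+172) = 337.59 mireds.
T_out = 10⁶/337.59 = 2962.2 K → 2960 K.

2960 K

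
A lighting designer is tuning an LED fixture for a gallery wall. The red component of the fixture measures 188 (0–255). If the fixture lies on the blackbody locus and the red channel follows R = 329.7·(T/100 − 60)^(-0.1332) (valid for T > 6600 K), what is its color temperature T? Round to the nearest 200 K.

12800 K

(t − 60)^(-0.1332) = 188/329.7 = 0.57022.
t − 60 = 0.57022^(1/-0.1332) = 0.57022^(-7.508) = 67.848, so t = 127.848.
T = 100·t = 12785 K → 12800 K to the nearest 200 K.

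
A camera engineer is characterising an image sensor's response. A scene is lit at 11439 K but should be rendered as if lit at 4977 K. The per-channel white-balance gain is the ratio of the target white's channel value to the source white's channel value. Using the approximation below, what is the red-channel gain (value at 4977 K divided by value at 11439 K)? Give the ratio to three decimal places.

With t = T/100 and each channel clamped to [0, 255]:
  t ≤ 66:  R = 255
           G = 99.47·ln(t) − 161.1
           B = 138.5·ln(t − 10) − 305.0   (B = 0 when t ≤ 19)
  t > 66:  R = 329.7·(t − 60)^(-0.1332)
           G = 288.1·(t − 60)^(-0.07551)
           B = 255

At 11439 K (t = 114.39):
  R = 329.7·(114.39 − 60)^(-0.1332) = 329.7·54.39^(-0.1332) = 329.7·0.58726 = 193.619.
At 4977 K (t = 49.77):
  R = 255 by definition for t ≤ 66.
Gain = 255.000 / 193.619 = 1.3170 → 1.317.

1.317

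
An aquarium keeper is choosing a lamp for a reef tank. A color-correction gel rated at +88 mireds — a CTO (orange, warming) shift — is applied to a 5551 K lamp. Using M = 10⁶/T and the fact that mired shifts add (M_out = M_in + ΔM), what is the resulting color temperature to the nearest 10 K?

3730 K

M_in = 10⁶/5551 = 180.15 mireds.
M_out = 180.15 + (+88) = 268.15 mireds.
T_out = 10⁶/268.15 = 3729.3 K → 3730 K.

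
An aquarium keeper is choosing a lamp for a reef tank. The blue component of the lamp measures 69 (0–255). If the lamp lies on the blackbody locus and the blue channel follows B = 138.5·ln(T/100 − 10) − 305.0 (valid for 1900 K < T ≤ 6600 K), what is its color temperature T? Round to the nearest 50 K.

2500 K

ln(t − 10) = (69 + 305.0) / 138.5 = 2.7004.
t − 10 = e^2.7004 = 14.885, so t = 24.885.
T = 100·t = 2489 K → 2500 K to the nearest 50 K.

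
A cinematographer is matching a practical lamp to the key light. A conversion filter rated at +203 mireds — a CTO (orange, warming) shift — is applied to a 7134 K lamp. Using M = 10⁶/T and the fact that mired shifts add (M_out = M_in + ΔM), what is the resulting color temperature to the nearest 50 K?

2900 K

M_in = 10⁶/7134 = 140.17 mireds.
M_out = 140.17 + (+203) = 343.17 mireds.
T_out = 10⁶/343.17 = 2914.0 K → 2900 K.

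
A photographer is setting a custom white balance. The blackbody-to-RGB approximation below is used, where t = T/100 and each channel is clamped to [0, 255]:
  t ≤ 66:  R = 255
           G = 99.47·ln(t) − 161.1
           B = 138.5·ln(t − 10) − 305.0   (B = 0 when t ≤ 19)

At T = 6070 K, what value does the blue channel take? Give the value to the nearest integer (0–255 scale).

t = 6070/100 = 60.7; the t ≤ 66 branch applies.
B = 138.5·ln(60.7 − 10) − 305.0 = 138.5·ln 50.7 − 305.0 = 138.5·3.9259 − 305.0 = 238.741.
Rounded: 239.

239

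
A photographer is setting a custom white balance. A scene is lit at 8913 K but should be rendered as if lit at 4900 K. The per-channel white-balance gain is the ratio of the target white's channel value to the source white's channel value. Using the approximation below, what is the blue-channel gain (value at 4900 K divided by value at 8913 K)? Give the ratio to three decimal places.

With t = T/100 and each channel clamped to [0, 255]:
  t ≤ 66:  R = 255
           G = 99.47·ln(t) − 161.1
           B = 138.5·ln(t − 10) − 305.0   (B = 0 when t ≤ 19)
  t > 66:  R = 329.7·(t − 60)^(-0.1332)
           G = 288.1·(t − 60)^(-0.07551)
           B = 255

At 8913 K (t = 89.13):
  B = 255 by definition for t > 66.
At 4900 K (t = 49):
  B = 138.5·ln(49 − 10) − 305.0 = 138.5·ln 39 − 305.0 = 138.5·3.6636 − 305.0 = 202.403.
Gain = 202.403 / 255.000 = 0.7937 → 0.794.

0.794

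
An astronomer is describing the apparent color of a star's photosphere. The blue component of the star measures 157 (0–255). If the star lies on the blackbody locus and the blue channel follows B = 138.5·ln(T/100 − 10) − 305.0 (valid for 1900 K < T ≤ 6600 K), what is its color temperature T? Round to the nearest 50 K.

3800 K

ln(t − 10) = (157 + 305.0) / 138.5 = 3.3357.
t − 10 = e^3.3357 = 28.099, so t = 38.099.
T = 100·t = 3810 K → 3800 K to the nearest 50 K.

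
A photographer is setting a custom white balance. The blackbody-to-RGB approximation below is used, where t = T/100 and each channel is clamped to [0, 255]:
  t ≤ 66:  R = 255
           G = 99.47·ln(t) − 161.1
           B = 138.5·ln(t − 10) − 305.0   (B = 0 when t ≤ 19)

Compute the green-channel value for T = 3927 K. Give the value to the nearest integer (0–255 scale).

t = 3927/100 = 39.27; the t ≤ 66 branch applies.
G = 99.47·ln 39.27 − 161.1 = 99.47·3.6705 − 161.1 = 204.001.
Rounded: 204.

204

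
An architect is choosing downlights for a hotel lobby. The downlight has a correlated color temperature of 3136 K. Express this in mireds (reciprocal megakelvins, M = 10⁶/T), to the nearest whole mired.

M = 10⁶ / 3136 = 318.878 → 319 mireds.

319 mireds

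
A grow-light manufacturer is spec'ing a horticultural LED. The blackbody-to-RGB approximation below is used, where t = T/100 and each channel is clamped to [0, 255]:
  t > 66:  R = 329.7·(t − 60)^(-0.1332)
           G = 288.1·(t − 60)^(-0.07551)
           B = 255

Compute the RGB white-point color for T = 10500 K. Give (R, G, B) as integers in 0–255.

(199, 216, 255)

t = 10500/100 = 105; the t > 66 branch applies.
R = 329.7·(105 − 60)^(-0.1332) = 329.7·45^(-0.1332) = 329.7·0.60227 = 198.569.
G = 288.1·(105 − 60)^(-0.07551) = 288.1·45^(-0.07551) = 288.1·0.75018 = 216.127.
B = 255 by definition for t > 66.
Rounded: (199, 216, 255).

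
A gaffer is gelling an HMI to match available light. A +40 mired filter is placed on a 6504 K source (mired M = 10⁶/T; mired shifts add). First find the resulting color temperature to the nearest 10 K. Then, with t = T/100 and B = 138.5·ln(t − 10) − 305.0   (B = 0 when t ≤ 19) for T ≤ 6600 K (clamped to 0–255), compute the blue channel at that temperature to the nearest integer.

M_in = 10⁶/6504 = 153.75; M_out = 153.75 + (+40) = 193.75.
T_out = 10⁶/193.75 = 5161.2 K → 5160 K; t = 51.6.
B = 138.5·ln(51.6 − 10) − 305.0 = 138.5·ln 41.6 − 305.0 = 138.5·3.7281 − 305.0 = 211.342.
Rounded: 211.

211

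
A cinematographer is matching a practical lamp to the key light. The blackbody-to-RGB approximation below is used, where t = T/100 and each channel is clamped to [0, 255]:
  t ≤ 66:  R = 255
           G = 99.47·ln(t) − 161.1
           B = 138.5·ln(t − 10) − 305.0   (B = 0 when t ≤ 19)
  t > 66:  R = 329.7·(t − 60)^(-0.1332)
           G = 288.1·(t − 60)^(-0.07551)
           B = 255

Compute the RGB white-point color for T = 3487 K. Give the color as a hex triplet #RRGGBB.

t = 3487/100 = 34.87; the t ≤ 66 branch applies.
R = 255 by definition for t ≤ 66.
G = 99.47·ln 34.87 − 161.1 = 99.47·3.5516 − 161.1 = 192.180.
B = 138.5·ln(34.87 − 10) − 305.0 = 138.5·ln 24.87 − 305.0 = 138.5·3.2137 − 305.0 = 140.092.
Rounded: (255, 192, 140).
In hex: #FFC08C.

#FFC08C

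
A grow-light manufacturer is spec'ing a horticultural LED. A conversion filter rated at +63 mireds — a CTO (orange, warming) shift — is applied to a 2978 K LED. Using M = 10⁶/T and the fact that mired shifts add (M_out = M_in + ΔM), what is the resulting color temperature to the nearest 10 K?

2510 K

M_in = 10⁶/2978 = 335.80 mireds.
M_out = 335.80 + (+63) = 398.80 mireds.
T_out = 10⁶/398.80 = 2507.5 K → 2510 K.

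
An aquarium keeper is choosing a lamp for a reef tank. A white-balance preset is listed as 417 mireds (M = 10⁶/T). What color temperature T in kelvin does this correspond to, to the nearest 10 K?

T = 10⁶ / 417 = 2398.08 K → 2400 K.

2400 K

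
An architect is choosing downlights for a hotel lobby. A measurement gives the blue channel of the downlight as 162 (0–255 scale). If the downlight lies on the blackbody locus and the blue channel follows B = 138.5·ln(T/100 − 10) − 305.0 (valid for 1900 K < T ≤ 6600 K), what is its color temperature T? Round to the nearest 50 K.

3900 K

ln(t − 10) = (162 + 305.0) / 138.5 = 3.3718.
t − 10 = e^3.3718 = 29.132, so t = 39.132.
T = 100·t = 3913 K → 3900 K to the nearest 50 K.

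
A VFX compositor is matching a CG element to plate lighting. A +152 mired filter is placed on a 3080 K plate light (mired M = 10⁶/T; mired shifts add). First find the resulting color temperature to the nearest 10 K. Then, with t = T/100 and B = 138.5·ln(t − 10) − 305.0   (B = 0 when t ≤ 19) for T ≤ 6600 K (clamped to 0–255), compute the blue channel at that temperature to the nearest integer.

27

M_in = 10⁶/3080 = 324.68; M_out = 324.68 + (+152) = 476.68.
T_out = 10⁶/476.68 = 2097.9 K → 2100 K; t = 21.
B = 138.5·ln(21 − 10) − 305.0 = 138.5·ln 11 − 305.0 = 138.5·2.3979 − 305.0 = 27.108.
Rounded: 27.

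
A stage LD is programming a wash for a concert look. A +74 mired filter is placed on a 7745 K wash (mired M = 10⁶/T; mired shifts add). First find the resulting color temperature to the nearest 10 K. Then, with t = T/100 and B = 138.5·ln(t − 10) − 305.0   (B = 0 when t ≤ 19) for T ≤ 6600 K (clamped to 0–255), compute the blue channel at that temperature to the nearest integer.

M_in = 10⁶/7745 = 129.12; M_out = 129.12 + (+74) = 203.12.
T_out = 10⁶/203.12 = 4923.3 K → 4920 K; t = 49.2.
B = 138.5·ln(49.2 − 10) − 305.0 = 138.5·ln 39.2 − 305.0 = 138.5·3.6687 − 305.0 = 203.112.
Rounded: 203.

203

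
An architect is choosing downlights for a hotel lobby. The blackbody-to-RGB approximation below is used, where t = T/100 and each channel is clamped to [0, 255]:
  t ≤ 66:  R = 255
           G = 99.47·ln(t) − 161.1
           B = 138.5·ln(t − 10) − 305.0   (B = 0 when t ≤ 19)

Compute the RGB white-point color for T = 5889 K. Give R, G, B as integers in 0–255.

t = 5889/100 = 58.89; the t ≤ 66 branch applies.
R = 255 by definition for t ≤ 66.
G = 99.47·ln 58.89 − 161.1 = 99.47·4.0757 − 161.1 = 244.307.
B = 138.5·ln(58.89 − 10) − 305.0 = 138.5·ln 48.89 − 305.0 = 138.5·3.8896 − 305.0 = 233.706.
Rounded: (255, 244, 234).

R=255, G=244, B=234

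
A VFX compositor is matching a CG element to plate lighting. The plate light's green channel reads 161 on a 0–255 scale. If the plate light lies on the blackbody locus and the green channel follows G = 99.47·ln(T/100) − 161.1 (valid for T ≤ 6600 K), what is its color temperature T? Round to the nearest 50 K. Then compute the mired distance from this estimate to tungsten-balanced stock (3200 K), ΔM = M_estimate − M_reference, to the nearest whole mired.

+80 mireds

ln t = (161 + 161.1) / 99.47 = 3.2382.
t = e^3.2382 = 25.487.
T = 100·t = 2549 K → 2550 K to the nearest 50 K.
M_estimate = 10⁶/2550 = 392.16; M_reference = 10⁶/3200 = 312.50.
ΔM = 392.16 − 312.50 = 79.66 → +80 mireds.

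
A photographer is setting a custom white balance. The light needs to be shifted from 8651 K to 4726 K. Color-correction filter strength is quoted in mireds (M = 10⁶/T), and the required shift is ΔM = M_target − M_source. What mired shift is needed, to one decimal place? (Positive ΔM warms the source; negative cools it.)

+96.0 mireds

M_source = 10⁶/8651 = 115.594; M_target = 10⁶/4726 = 211.595.
ΔM = 211.595 − 115.594 = 96.002 → +96.0 mireds, a warming shift.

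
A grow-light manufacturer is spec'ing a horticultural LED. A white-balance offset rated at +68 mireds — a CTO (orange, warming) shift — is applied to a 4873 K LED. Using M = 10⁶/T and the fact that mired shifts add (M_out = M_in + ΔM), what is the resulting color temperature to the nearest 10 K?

3660 K

M_in = 10⁶/4873 = 205.21 mireds.
M_out = 205.21 + (+68) = 273.21 mireds.
T_out = 10⁶/273.21 = 3660.2 K → 3660 K.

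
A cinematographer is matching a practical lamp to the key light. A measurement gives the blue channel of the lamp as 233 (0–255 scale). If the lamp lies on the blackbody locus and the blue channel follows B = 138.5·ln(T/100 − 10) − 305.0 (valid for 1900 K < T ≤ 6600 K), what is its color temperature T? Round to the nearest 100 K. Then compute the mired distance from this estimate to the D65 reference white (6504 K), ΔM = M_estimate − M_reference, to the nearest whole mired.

ln(t − 10) = (233 + 305.0) / 138.5 = 3.8845.
t − 10 = e^3.8845 = 48.641, so t = 58.641.
T = 100·t = 5864 K → 5900 K to the nearest 100 K.
M_estimate = 10⁶/5900 = 169.49; M_reference = 10⁶/6504 = 153.75.
ΔM = 169.49 − 153.75 = 15.74 → +16 mireds.

+16 mireds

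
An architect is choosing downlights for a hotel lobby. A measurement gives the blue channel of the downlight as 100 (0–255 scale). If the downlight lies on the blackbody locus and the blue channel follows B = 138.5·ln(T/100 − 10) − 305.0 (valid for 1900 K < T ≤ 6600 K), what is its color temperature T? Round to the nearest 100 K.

2900 K

ln(t − 10) = (100 + 305.0) / 138.5 = 2.9242.
t − 10 = e^2.9242 = 18.619, so t = 28.619.
T = 100·t = 2862 K → 2900 K to the nearest 100 K.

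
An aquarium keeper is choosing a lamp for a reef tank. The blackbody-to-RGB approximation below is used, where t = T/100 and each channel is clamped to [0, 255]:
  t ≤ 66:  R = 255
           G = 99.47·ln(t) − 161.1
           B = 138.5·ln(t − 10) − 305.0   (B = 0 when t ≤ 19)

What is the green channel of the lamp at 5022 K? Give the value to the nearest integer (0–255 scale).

228

t = 5022/100 = 50.22; the t ≤ 66 branch applies.
G = 99.47·ln 50.22 − 161.1 = 99.47·3.9164 − 161.1 = 228.466.
Rounded: 228.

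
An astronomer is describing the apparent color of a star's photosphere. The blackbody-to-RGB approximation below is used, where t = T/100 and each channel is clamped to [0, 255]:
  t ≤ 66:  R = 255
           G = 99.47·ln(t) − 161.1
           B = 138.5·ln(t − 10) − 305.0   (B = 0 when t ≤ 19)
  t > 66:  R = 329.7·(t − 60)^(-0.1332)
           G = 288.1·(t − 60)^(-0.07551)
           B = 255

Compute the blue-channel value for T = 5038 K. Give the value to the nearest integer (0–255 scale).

t = 5038/100 = 50.38; the t ≤ 66 branch applies.
B = 138.5·ln(50.38 − 10) − 305.0 = 138.5·ln 40.38 − 305.0 = 138.5·3.6983 − 305.0 = 207.219.
Rounded: 207.

207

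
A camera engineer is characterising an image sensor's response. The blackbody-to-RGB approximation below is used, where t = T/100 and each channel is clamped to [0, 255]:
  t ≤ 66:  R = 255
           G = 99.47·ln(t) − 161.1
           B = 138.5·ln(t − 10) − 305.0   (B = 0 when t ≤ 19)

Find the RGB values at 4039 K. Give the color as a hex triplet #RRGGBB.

#FFCFA8

t = 4039/100 = 40.39; the t ≤ 66 branch applies.
R = 255 by definition for t ≤ 66.
G = 99.47·ln 40.39 − 161.1 = 99.47·3.6986 − 161.1 = 206.798.
B = 138.5·ln(40.39 − 10) − 305.0 = 138.5·ln 30.39 − 305.0 = 138.5·3.4141 − 305.0 = 167.855.
Rounded: (255, 207, 168).
In hex: #FFCFA8.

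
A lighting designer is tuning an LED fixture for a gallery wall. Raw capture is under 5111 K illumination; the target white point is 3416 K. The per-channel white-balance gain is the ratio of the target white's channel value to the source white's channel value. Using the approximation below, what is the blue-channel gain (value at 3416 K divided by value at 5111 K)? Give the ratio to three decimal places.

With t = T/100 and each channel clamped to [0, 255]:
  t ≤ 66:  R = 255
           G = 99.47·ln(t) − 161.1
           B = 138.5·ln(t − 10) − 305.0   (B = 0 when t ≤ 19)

0.649

At 5111 K (t = 51.11):
  B = 138.5·ln(51.11 − 10) − 305.0 = 138.5·ln 41.11 − 305.0 = 138.5·3.7163 − 305.0 = 209.701.
At 3416 K (t = 34.16):
  B = 138.5·ln(34.16 − 10) − 305.0 = 138.5·ln 24.16 − 305.0 = 138.5·3.1847 − 305.0 = 136.081.
Gain = 136.081 / 209.701 = 0.6489 → 0.649.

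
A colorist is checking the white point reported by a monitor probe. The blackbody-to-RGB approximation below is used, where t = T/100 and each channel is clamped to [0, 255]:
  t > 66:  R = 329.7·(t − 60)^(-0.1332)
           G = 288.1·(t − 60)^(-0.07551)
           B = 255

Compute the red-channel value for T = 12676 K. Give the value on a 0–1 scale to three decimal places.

t = 12676/100 = 126.76; the t > 66 branch applies.
R = 329.7·(126.76 − 60)^(-0.1332) = 329.7·66.76^(-0.1332) = 329.7·0.57144 = 188.405.
On a 0–1 scale: 188.405/255 = 0.7388 → 0.739.

0.739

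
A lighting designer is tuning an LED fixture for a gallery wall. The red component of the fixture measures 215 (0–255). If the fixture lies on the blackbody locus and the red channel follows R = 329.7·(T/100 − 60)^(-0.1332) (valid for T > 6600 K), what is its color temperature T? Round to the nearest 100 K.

(t − 60)^(-0.1332) = 215/329.7 = 0.65211.
t − 60 = 0.65211^(1/-0.1332) = 0.65211^(-7.508) = 24.774, so t = 84.774.
T = 100·t = 8477 K → 8500 K to the nearest 100 K.

8500 K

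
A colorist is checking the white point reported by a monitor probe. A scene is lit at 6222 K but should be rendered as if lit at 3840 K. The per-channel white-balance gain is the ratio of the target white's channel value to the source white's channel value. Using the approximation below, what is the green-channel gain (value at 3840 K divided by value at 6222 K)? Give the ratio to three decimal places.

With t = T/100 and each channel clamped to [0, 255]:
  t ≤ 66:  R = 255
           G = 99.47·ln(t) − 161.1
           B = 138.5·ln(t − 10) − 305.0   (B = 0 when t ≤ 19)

At 6222 K (t = 62.22):
  G = 99.47·ln 62.22 − 161.1 = 99.47·4.1307 − 161.1 = 249.778.
At 3840 K (t = 38.4):
  G = 99.47·ln 38.4 − 161.1 = 99.47·3.6481 − 161.1 = 201.772.
Gain = 201.772 / 249.778 = 0.8078 → 0.808.

0.808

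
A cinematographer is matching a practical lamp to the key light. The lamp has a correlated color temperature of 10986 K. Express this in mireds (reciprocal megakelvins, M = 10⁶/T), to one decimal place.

91.0 mireds

M = 10⁶ / 10986 = 91.025 → 91.0 mireds.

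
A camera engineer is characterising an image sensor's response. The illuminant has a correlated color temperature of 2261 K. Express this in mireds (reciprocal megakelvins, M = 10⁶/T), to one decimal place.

442.3 mireds

M = 10⁶ / 2261 = 442.282 → 442.3 mireds.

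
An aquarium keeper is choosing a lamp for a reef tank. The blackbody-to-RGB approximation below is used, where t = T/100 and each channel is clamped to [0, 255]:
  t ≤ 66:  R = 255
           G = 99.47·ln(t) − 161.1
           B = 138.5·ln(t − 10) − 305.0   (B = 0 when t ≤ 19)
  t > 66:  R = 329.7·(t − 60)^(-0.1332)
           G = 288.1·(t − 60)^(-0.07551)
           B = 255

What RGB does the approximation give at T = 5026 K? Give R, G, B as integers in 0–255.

t = 5026/100 = 50.26; the t ≤ 66 branch applies.
R = 255 by definition for t ≤ 66.
G = 99.47·ln 50.26 − 161.1 = 99.47·3.9172 − 161.1 = 228.545.
B = 138.5·ln(50.26 − 10) − 305.0 = 138.5·ln 40.26 − 305.0 = 138.5·3.6954 − 305.0 = 206.807.
Rounded: (255, 229, 207).

R=255, G=229, B=207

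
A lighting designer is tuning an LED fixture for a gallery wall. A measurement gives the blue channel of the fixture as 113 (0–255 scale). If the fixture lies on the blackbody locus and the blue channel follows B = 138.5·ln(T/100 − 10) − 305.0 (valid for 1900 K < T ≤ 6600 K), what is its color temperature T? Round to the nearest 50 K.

ln(t − 10) = (113 + 305.0) / 138.5 = 3.0181.
t − 10 = e^3.0181 = 20.451, so t = 30.451.
T = 100·t = 3045 K → 3050 K to the nearest 50 K.

3050 K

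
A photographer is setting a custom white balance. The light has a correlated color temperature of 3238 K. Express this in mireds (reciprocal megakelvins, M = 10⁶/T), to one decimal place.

308.8 mireds

M = 10⁶ / 3238 = 308.833 → 308.8 mireds.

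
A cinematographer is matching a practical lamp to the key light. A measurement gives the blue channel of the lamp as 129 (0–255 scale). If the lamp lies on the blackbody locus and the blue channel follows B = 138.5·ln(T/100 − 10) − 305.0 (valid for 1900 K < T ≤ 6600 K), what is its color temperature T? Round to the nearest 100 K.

3300 K

ln(t − 10) = (129 + 305.0) / 138.5 = 3.1336.
t − 10 = e^3.1336 = 22.956, so t = 32.956.
T = 100·t = 3296 K → 3300 K to the nearest 100 K.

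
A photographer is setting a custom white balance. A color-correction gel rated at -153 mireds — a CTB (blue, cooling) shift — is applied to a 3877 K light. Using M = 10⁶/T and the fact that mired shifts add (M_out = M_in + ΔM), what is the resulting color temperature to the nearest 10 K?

M_in = 10⁶/3877 = 257.93 mireds.
M_out = 257.93 + (-153) = 104.93 mireds.
T_out = 10⁶/104.93 = 9530.0 K → 9530 K.

9530 K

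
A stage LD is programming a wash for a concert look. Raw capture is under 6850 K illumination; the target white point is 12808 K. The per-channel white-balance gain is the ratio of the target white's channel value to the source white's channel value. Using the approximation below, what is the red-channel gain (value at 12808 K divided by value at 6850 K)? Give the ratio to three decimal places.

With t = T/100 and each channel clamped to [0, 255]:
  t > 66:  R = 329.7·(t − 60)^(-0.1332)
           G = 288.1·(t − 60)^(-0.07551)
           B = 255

0.758

At 6850 K (t = 68.5):
  R = 329.7·(68.5 − 60)^(-0.1332) = 329.7·8.5^(-0.1332) = 329.7·0.75197 = 247.925.
At 12808 K (t = 128.08):
  R = 329.7·(128.08 − 60)^(-0.1332) = 329.7·68.08^(-0.1332) = 329.7·0.56996 = 187.915.
Gain = 187.915 / 247.925 = 0.7579 → 0.758.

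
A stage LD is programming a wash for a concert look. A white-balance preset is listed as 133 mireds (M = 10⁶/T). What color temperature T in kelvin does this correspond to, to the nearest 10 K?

T = 10⁶ / 133 = 7518.80 K → 7520 K.

7520 K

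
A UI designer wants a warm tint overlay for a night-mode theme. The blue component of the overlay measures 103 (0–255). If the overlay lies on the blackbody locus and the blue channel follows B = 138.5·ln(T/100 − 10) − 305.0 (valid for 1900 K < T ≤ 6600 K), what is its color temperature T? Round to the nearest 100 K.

ln(t − 10) = (103 + 305.0) / 138.5 = 2.9458.
t − 10 = e^2.9458 = 19.027, so t = 29.027.
T = 100·t = 2903 K → 2900 K to the nearest 100 K.

2900 K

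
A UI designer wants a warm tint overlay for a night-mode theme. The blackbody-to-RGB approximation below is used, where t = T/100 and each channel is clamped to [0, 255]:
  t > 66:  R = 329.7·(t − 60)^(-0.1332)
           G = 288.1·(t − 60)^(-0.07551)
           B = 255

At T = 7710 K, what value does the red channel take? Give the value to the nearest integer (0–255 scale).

t = 7710/100 = 77.1; the t > 66 branch applies.
R = 329.7·(77.1 − 60)^(-0.1332) = 329.7·17.1^(-0.1332) = 329.7·0.68512 = 225.883.
Rounded: 226.

226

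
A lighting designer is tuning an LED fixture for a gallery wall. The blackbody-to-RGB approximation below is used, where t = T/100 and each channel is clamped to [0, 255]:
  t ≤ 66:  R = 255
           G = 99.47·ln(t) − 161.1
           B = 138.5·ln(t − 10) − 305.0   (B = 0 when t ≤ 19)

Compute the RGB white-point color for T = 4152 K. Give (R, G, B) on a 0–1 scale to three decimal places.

(1.000, 0.822, 0.678)

t = 4152/100 = 41.52; the t ≤ 66 branch applies.
R = 255 by definition for t ≤ 66.
G = 99.47·ln 41.52 − 161.1 = 99.47·3.7262 − 161.1 = 209.543.
B = 138.5·ln(41.52 − 10) − 305.0 = 138.5·ln 31.52 − 305.0 = 138.5·3.4506 − 305.0 = 172.911.
Dividing each by 255: (1.0000, 0.8217, 0.6781) → (1.000, 0.822, 0.678).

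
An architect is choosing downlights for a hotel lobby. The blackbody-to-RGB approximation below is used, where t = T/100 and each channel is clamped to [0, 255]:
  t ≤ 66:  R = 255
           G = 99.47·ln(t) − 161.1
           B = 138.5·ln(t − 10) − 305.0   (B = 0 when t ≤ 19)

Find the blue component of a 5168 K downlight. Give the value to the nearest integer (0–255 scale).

t = 5168/100 = 51.68; the t ≤ 66 branch applies.
B = 138.5·ln(51.68 − 10) − 305.0 = 138.5·ln 41.68 − 305.0 = 138.5·3.7300 − 305.0 = 211.608.
Rounded: 212.

212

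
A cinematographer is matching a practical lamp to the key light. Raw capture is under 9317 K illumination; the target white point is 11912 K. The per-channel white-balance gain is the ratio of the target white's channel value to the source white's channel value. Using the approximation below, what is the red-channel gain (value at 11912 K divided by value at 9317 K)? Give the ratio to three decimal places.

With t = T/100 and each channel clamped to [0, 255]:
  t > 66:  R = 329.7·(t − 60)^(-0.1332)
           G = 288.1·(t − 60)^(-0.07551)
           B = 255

At 9317 K (t = 93.17):
  R = 329.7·(93.17 − 60)^(-0.1332) = 329.7·33.17^(-0.1332) = 329.7·0.62724 = 206.802.
At 11912 K (t = 119.12):
  R = 329.7·(119.12 − 60)^(-0.1332) = 329.7·59.12^(-0.1332) = 329.7·0.58077 = 191.480.
Gain = 191.480 / 206.802 = 0.9259 → 0.926.

0.926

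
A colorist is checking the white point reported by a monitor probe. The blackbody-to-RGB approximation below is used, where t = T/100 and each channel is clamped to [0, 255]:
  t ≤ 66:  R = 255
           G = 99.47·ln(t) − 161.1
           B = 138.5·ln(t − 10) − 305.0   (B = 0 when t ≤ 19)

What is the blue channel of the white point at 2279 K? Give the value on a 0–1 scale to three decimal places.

0.188

t = 2279/100 = 22.79; the t ≤ 66 branch applies.
B = 138.5·ln(22.79 − 10) − 305.0 = 138.5·ln 12.79 − 305.0 = 138.5·2.5487 − 305.0 = 47.990.
On a 0–1 scale: 47.990/255 = 0.1882 → 0.188.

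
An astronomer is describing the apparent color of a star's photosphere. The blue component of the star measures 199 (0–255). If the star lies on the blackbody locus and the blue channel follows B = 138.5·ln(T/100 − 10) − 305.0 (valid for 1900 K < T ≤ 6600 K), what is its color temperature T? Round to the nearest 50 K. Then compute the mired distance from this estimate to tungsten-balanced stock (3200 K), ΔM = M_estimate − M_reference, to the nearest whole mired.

-104 mireds

ln(t − 10) = (199 + 305.0) / 138.5 = 3.6390.
t − 10 = e^3.6390 = 38.053, so t = 48.053.
T = 100·t = 4805 K → 4800 K to the nearest 50 K.
M_estimate = 10⁶/4800 = 208.33; M_reference = 10⁶/3200 = 312.50.
ΔM = 208.33 − 312.50 = -104.17 → -104 mireds.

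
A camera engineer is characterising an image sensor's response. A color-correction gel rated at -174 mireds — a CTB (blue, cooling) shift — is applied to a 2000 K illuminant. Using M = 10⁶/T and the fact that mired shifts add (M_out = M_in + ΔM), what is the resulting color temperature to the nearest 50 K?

3050 K

M_in = 10⁶/2000 = 500.00 mireds.
M_out = 500.00 + (-174) = 326.00 mireds.
T_out = 10⁶/326.00 = 3067.5 K → 3050 K.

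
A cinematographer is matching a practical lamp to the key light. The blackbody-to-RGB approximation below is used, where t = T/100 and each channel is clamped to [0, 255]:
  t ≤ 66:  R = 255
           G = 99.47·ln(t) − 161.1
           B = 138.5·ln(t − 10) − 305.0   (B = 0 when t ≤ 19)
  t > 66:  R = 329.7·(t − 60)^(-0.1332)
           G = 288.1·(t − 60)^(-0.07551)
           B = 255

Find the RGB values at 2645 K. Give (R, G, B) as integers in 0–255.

(255, 165, 83)

t = 2645/100 = 26.45; the t ≤ 66 branch applies.
R = 255 by definition for t ≤ 66.
G = 99.47·ln 26.45 − 161.1 = 99.47·3.2753 − 161.1 = 164.690.
B = 138.5·ln(26.45 − 10) − 305.0 = 138.5·ln 16.45 − 305.0 = 138.5·2.8003 − 305.0 = 82.845.
Rounded: (255, 165, 83).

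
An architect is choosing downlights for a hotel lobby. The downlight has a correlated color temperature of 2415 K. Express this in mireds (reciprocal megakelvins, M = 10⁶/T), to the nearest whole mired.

M = 10⁶ / 2415 = 414.079 → 414 mireds.

414 mireds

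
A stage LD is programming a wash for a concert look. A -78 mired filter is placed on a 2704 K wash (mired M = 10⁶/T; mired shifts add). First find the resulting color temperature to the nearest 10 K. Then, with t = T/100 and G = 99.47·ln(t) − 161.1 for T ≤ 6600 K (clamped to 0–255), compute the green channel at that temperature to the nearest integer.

M_in = 10⁶/2704 = 369.82; M_out = 369.82 + (-78) = 291.82.
T_out = 10⁶/291.82 = 3426.7 K → 3430 K; t = 34.3.
G = 99.47·ln 34.3 − 161.1 = 99.47·3.5351 − 161.1 = 190.541.
Rounded: 191.

191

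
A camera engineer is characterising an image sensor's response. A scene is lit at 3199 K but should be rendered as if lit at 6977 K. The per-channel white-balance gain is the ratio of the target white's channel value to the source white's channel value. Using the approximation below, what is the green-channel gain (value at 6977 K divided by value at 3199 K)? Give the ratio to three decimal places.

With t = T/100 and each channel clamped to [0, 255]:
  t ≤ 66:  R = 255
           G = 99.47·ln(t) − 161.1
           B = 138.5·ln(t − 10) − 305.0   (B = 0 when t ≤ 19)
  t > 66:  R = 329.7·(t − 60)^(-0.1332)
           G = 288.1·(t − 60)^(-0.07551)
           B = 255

1.321

At 3199 K (t = 31.99):
  G = 99.47·ln 31.99 − 161.1 = 99.47·3.4654 − 161.1 = 183.606.
At 6977 K (t = 69.77):
  G = 288.1·(69.77 − 60)^(-0.07551) = 288.1·9.77^(-0.07551) = 288.1·0.84189 = 242.547.
Gain = 242.547 / 183.606 = 1.3210 → 1.321.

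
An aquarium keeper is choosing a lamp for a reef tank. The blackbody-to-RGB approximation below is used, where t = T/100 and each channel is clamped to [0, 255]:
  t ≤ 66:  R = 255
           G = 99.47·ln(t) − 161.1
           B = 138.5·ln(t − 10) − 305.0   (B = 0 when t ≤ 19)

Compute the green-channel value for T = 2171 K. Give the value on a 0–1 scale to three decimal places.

t = 2171/100 = 21.71; the t ≤ 66 branch applies.
G = 99.47·ln 21.71 − 161.1 = 99.47·3.0778 − 161.1 = 145.046.
On a 0–1 scale: 145.046/255 = 0.5688 → 0.569.

0.569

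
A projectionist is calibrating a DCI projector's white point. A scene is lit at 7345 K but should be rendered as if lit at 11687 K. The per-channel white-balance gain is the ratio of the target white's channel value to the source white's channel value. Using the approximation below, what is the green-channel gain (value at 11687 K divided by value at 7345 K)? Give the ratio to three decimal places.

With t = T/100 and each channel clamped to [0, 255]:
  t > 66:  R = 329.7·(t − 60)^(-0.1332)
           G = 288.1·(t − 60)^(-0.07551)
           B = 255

At 7345 K (t = 73.45):
  G = 288.1·(73.45 − 60)^(-0.07551) = 288.1·13.45^(-0.07551) = 288.1·0.82181 = 236.763.
At 11687 K (t = 116.87):
  G = 288.1·(116.87 − 60)^(-0.07551) = 288.1·56.87^(-0.07551) = 288.1·0.73704 = 212.340.
Gain = 212.340 / 236.763 = 0.8968 → 0.897.

0.897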